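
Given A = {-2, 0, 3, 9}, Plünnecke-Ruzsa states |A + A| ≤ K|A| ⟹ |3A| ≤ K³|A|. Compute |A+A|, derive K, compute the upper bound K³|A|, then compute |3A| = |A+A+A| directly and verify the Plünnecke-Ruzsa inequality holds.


|A| = 4.
Step 1: Compute A + A by enumerating all 16 pairs.
A + A = {-4, -2, 0, 1, 3, 6, 7, 9, 12, 18}, so |A + A| = 10.
Step 2: Doubling constant K = |A + A|/|A| = 10/4 = 10/4 ≈ 2.5000.
Step 3: Plünnecke-Ruzsa gives |3A| ≤ K³·|A| = (2.5000)³ · 4 ≈ 62.5000.
Step 4: Compute 3A = A + A + A directly by enumerating all triples (a,b,c) ∈ A³; |3A| = 19.
Step 5: Check 19 ≤ 62.5000? Yes ✓.

K = 10/4, Plünnecke-Ruzsa bound K³|A| ≈ 62.5000, |3A| = 19, inequality holds.


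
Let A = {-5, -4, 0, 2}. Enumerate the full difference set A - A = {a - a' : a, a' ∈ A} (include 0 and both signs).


A - A = {a - a' : a, a' ∈ A}.
Compute a - a' for each ordered pair (a, a'):
a = -5: -5--5=0, -5--4=-1, -5-0=-5, -5-2=-7
a = -4: -4--5=1, -4--4=0, -4-0=-4, -4-2=-6
a = 0: 0--5=5, 0--4=4, 0-0=0, 0-2=-2
a = 2: 2--5=7, 2--4=6, 2-0=2, 2-2=0
Collecting distinct values (and noting 0 appears from a-a):
A - A = {-7, -6, -5, -4, -2, -1, 0, 1, 2, 4, 5, 6, 7}
|A - A| = 13

A - A = {-7, -6, -5, -4, -2, -1, 0, 1, 2, 4, 5, 6, 7}


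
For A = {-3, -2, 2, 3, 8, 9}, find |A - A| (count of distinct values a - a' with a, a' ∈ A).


A - A = {a - a' : a, a' ∈ A}; |A| = 6.
Bounds: 2|A|-1 ≤ |A - A| ≤ |A|² - |A| + 1, i.e. 11 ≤ |A - A| ≤ 31.
Note: 0 ∈ A - A always (from a - a). The set is symmetric: if d ∈ A - A then -d ∈ A - A.
Enumerate nonzero differences d = a - a' with a > a' (then include -d):
Positive differences: {1, 4, 5, 6, 7, 10, 11, 12}
Full difference set: {0} ∪ (positive diffs) ∪ (negative diffs).
|A - A| = 1 + 2·8 = 17 (matches direct enumeration: 17).

|A - A| = 17


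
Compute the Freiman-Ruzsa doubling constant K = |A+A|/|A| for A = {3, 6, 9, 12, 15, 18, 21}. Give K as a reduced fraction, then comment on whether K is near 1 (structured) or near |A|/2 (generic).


|A| = 7.
Compute A + A by enumerating all 49 pairs.
A + A = {6, 9, 12, 15, 18, 21, 24, 27, 30, 33, 36, 39, 42}, so |A + A| = 13.
K = |A + A| / |A| = 13/7 (already in lowest terms) ≈ 1.8571.
Reference: AP of size 7 gives K = 13/7 ≈ 1.8571; a fully generic set of size 7 gives K ≈ 4.0000.

|A| = 7, |A + A| = 13, K = 13/7.


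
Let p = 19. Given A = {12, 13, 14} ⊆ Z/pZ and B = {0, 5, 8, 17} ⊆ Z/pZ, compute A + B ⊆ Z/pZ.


Work in Z/19Z: reduce every sum a + b modulo 19.
Enumerate all 12 pairs:
a = 12: 12+0=12, 12+5=17, 12+8=1, 12+17=10
a = 13: 13+0=13, 13+5=18, 13+8=2, 13+17=11
a = 14: 14+0=14, 14+5=0, 14+8=3, 14+17=12
Distinct residues collected: {0, 1, 2, 3, 10, 11, 12, 13, 14, 17, 18}
|A + B| = 11 (out of 19 total residues).

A + B = {0, 1, 2, 3, 10, 11, 12, 13, 14, 17, 18}


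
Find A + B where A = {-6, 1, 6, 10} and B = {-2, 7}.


A + B = {a + b : a ∈ A, b ∈ B}.
Enumerate all |A|·|B| = 4·2 = 8 pairs (a, b) and collect distinct sums.
a = -6: -6+-2=-8, -6+7=1
a = 1: 1+-2=-1, 1+7=8
a = 6: 6+-2=4, 6+7=13
a = 10: 10+-2=8, 10+7=17
Collecting distinct sums: A + B = {-8, -1, 1, 4, 8, 13, 17}
|A + B| = 7

A + B = {-8, -1, 1, 4, 8, 13, 17}


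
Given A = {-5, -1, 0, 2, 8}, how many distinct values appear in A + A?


A + A = {a + a' : a, a' ∈ A}; |A| = 5.
General bounds: 2|A| - 1 ≤ |A + A| ≤ |A|(|A|+1)/2, i.e. 9 ≤ |A + A| ≤ 15.
Lower bound 2|A|-1 is attained iff A is an arithmetic progression.
Enumerate sums a + a' for a ≤ a' (symmetric, so this suffices):
a = -5: -5+-5=-10, -5+-1=-6, -5+0=-5, -5+2=-3, -5+8=3
a = -1: -1+-1=-2, -1+0=-1, -1+2=1, -1+8=7
a = 0: 0+0=0, 0+2=2, 0+8=8
a = 2: 2+2=4, 2+8=10
a = 8: 8+8=16
Distinct sums: {-10, -6, -5, -3, -2, -1, 0, 1, 2, 3, 4, 7, 8, 10, 16}
|A + A| = 15

|A + A| = 15


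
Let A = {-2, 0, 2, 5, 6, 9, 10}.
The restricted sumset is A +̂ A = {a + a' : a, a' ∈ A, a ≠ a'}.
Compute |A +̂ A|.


Restricted sumset: A +̂ A = {a + a' : a ∈ A, a' ∈ A, a ≠ a'}.
Equivalently, take A + A and drop any sum 2a that is achievable ONLY as a + a for a ∈ A (i.e. sums representable only with equal summands).
Enumerate pairs (a, a') with a < a' (symmetric, so each unordered pair gives one sum; this covers all a ≠ a'):
  -2 + 0 = -2
  -2 + 2 = 0
  -2 + 5 = 3
  -2 + 6 = 4
  -2 + 9 = 7
  -2 + 10 = 8
  0 + 2 = 2
  0 + 5 = 5
  0 + 6 = 6
  0 + 9 = 9
  0 + 10 = 10
  2 + 5 = 7
  2 + 6 = 8
  2 + 9 = 11
  2 + 10 = 12
  5 + 6 = 11
  5 + 9 = 14
  5 + 10 = 15
  6 + 9 = 15
  6 + 10 = 16
  9 + 10 = 19
Collected distinct sums: {-2, 0, 2, 3, 4, 5, 6, 7, 8, 9, 10, 11, 12, 14, 15, 16, 19}
|A +̂ A| = 17
(Reference bound: |A +̂ A| ≥ 2|A| - 3 for |A| ≥ 2, with |A| = 7 giving ≥ 11.)

|A +̂ A| = 17


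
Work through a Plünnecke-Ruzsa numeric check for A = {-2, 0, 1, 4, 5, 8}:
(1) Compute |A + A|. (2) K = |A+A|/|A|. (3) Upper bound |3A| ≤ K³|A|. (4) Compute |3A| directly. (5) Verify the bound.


|A| = 6.
Step 1: Compute A + A by enumerating all 36 pairs.
A + A = {-4, -2, -1, 0, 1, 2, 3, 4, 5, 6, 8, 9, 10, 12, 13, 16}, so |A + A| = 16.
Step 2: Doubling constant K = |A + A|/|A| = 16/6 = 16/6 ≈ 2.6667.
Step 3: Plünnecke-Ruzsa gives |3A| ≤ K³·|A| = (2.6667)³ · 6 ≈ 113.7778.
Step 4: Compute 3A = A + A + A directly by enumerating all triples (a,b,c) ∈ A³; |3A| = 27.
Step 5: Check 27 ≤ 113.7778? Yes ✓.

K = 16/6, Plünnecke-Ruzsa bound K³|A| ≈ 113.7778, |3A| = 27, inequality holds.


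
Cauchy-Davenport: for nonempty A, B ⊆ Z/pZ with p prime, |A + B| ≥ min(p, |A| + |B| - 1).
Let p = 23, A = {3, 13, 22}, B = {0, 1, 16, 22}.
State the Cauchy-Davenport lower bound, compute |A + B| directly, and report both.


Cauchy-Davenport: |A + B| ≥ min(p, |A| + |B| - 1) for A, B nonempty in Z/pZ.
|A| = 3, |B| = 4, p = 23.
CD lower bound = min(23, 3 + 4 - 1) = min(23, 6) = 6.
Compute A + B mod 23 directly:
a = 3: 3+0=3, 3+1=4, 3+16=19, 3+22=2
a = 13: 13+0=13, 13+1=14, 13+16=6, 13+22=12
a = 22: 22+0=22, 22+1=0, 22+16=15, 22+22=21
A + B = {0, 2, 3, 4, 6, 12, 13, 14, 15, 19, 21, 22}, so |A + B| = 12.
Verify: 12 ≥ 6? Yes ✓.

CD lower bound = 6, actual |A + B| = 12.


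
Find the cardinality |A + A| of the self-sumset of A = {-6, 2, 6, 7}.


A + A = {a + a' : a, a' ∈ A}; |A| = 4.
General bounds: 2|A| - 1 ≤ |A + A| ≤ |A|(|A|+1)/2, i.e. 7 ≤ |A + A| ≤ 10.
Lower bound 2|A|-1 is attained iff A is an arithmetic progression.
Enumerate sums a + a' for a ≤ a' (symmetric, so this suffices):
a = -6: -6+-6=-12, -6+2=-4, -6+6=0, -6+7=1
a = 2: 2+2=4, 2+6=8, 2+7=9
a = 6: 6+6=12, 6+7=13
a = 7: 7+7=14
Distinct sums: {-12, -4, 0, 1, 4, 8, 9, 12, 13, 14}
|A + A| = 10

|A + A| = 10


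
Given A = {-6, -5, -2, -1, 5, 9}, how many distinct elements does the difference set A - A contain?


A - A = {a - a' : a, a' ∈ A}; |A| = 6.
Bounds: 2|A|-1 ≤ |A - A| ≤ |A|² - |A| + 1, i.e. 11 ≤ |A - A| ≤ 31.
Note: 0 ∈ A - A always (from a - a). The set is symmetric: if d ∈ A - A then -d ∈ A - A.
Enumerate nonzero differences d = a - a' with a > a' (then include -d):
Positive differences: {1, 3, 4, 5, 6, 7, 10, 11, 14, 15}
Full difference set: {0} ∪ (positive diffs) ∪ (negative diffs).
|A - A| = 1 + 2·10 = 21 (matches direct enumeration: 21).

|A - A| = 21


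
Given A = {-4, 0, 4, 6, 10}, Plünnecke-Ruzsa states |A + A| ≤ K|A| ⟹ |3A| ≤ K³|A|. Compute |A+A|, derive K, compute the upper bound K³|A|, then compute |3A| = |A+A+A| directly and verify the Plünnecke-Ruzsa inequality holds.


|A| = 5.
Step 1: Compute A + A by enumerating all 25 pairs.
A + A = {-8, -4, 0, 2, 4, 6, 8, 10, 12, 14, 16, 20}, so |A + A| = 12.
Step 2: Doubling constant K = |A + A|/|A| = 12/5 = 12/5 ≈ 2.4000.
Step 3: Plünnecke-Ruzsa gives |3A| ≤ K³·|A| = (2.4000)³ · 5 ≈ 69.1200.
Step 4: Compute 3A = A + A + A directly by enumerating all triples (a,b,c) ∈ A³; |3A| = 19.
Step 5: Check 19 ≤ 69.1200? Yes ✓.

K = 12/5, Plünnecke-Ruzsa bound K³|A| ≈ 69.1200, |3A| = 19, inequality holds.


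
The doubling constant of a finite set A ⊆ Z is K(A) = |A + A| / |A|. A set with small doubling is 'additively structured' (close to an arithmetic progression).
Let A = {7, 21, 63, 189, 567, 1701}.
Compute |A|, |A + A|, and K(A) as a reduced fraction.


|A| = 6.
Compute A + A by enumerating all 36 pairs.
A + A = {14, 28, 42, 70, 84, 126, 196, 210, 252, 378, 574, 588, 630, 756, 1134, 1708, 1722, 1764, 1890, 2268, 3402}, so |A + A| = 21.
K = |A + A| / |A| = 21/6 = 7/2 ≈ 3.5000.
Reference: AP of size 6 gives K = 11/6 ≈ 1.8333; a fully generic set of size 6 gives K ≈ 3.5000.

|A| = 6, |A + A| = 21, K = 21/6 = 7/2.


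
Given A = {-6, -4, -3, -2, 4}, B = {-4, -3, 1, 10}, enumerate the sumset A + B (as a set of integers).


A + B = {a + b : a ∈ A, b ∈ B}.
Enumerate all |A|·|B| = 5·4 = 20 pairs (a, b) and collect distinct sums.
a = -6: -6+-4=-10, -6+-3=-9, -6+1=-5, -6+10=4
a = -4: -4+-4=-8, -4+-3=-7, -4+1=-3, -4+10=6
a = -3: -3+-4=-7, -3+-3=-6, -3+1=-2, -3+10=7
a = -2: -2+-4=-6, -2+-3=-5, -2+1=-1, -2+10=8
a = 4: 4+-4=0, 4+-3=1, 4+1=5, 4+10=14
Collecting distinct sums: A + B = {-10, -9, -8, -7, -6, -5, -3, -2, -1, 0, 1, 4, 5, 6, 7, 8, 14}
|A + B| = 17

A + B = {-10, -9, -8, -7, -6, -5, -3, -2, -1, 0, 1, 4, 5, 6, 7, 8, 14}


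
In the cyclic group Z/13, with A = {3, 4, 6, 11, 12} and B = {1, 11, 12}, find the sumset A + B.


Work in Z/13Z: reduce every sum a + b modulo 13.
Enumerate all 15 pairs:
a = 3: 3+1=4, 3+11=1, 3+12=2
a = 4: 4+1=5, 4+11=2, 4+12=3
a = 6: 6+1=7, 6+11=4, 6+12=5
a = 11: 11+1=12, 11+11=9, 11+12=10
a = 12: 12+1=0, 12+11=10, 12+12=11
Distinct residues collected: {0, 1, 2, 3, 4, 5, 7, 9, 10, 11, 12}
|A + B| = 11 (out of 13 total residues).

A + B = {0, 1, 2, 3, 4, 5, 7, 9, 10, 11, 12}


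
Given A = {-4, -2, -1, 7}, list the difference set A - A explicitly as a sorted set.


A - A = {a - a' : a, a' ∈ A}.
Compute a - a' for each ordered pair (a, a'):
a = -4: -4--4=0, -4--2=-2, -4--1=-3, -4-7=-11
a = -2: -2--4=2, -2--2=0, -2--1=-1, -2-7=-9
a = -1: -1--4=3, -1--2=1, -1--1=0, -1-7=-8
a = 7: 7--4=11, 7--2=9, 7--1=8, 7-7=0
Collecting distinct values (and noting 0 appears from a-a):
A - A = {-11, -9, -8, -3, -2, -1, 0, 1, 2, 3, 8, 9, 11}
|A - A| = 13

A - A = {-11, -9, -8, -3, -2, -1, 0, 1, 2, 3, 8, 9, 11}


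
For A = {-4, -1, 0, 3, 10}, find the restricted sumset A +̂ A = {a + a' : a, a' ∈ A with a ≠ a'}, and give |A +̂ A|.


Restricted sumset: A +̂ A = {a + a' : a ∈ A, a' ∈ A, a ≠ a'}.
Equivalently, take A + A and drop any sum 2a that is achievable ONLY as a + a for a ∈ A (i.e. sums representable only with equal summands).
Enumerate pairs (a, a') with a < a' (symmetric, so each unordered pair gives one sum; this covers all a ≠ a'):
  -4 + -1 = -5
  -4 + 0 = -4
  -4 + 3 = -1
  -4 + 10 = 6
  -1 + 0 = -1
  -1 + 3 = 2
  -1 + 10 = 9
  0 + 3 = 3
  0 + 10 = 10
  3 + 10 = 13
Collected distinct sums: {-5, -4, -1, 2, 3, 6, 9, 10, 13}
|A +̂ A| = 9
(Reference bound: |A +̂ A| ≥ 2|A| - 3 for |A| ≥ 2, with |A| = 5 giving ≥ 7.)

|A +̂ A| = 9


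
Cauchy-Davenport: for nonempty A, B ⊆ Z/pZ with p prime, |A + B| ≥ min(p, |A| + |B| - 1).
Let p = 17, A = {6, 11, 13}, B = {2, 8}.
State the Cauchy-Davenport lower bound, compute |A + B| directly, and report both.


Cauchy-Davenport: |A + B| ≥ min(p, |A| + |B| - 1) for A, B nonempty in Z/pZ.
|A| = 3, |B| = 2, p = 17.
CD lower bound = min(17, 3 + 2 - 1) = min(17, 4) = 4.
Compute A + B mod 17 directly:
a = 6: 6+2=8, 6+8=14
a = 11: 11+2=13, 11+8=2
a = 13: 13+2=15, 13+8=4
A + B = {2, 4, 8, 13, 14, 15}, so |A + B| = 6.
Verify: 6 ≥ 4? Yes ✓.

CD lower bound = 4, actual |A + B| = 6.


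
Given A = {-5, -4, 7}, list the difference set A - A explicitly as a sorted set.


A - A = {a - a' : a, a' ∈ A}.
Compute a - a' for each ordered pair (a, a'):
a = -5: -5--5=0, -5--4=-1, -5-7=-12
a = -4: -4--5=1, -4--4=0, -4-7=-11
a = 7: 7--5=12, 7--4=11, 7-7=0
Collecting distinct values (and noting 0 appears from a-a):
A - A = {-12, -11, -1, 0, 1, 11, 12}
|A - A| = 7

A - A = {-12, -11, -1, 0, 1, 11, 12}


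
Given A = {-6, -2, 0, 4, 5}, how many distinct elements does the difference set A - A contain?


A - A = {a - a' : a, a' ∈ A}; |A| = 5.
Bounds: 2|A|-1 ≤ |A - A| ≤ |A|² - |A| + 1, i.e. 9 ≤ |A - A| ≤ 21.
Note: 0 ∈ A - A always (from a - a). The set is symmetric: if d ∈ A - A then -d ∈ A - A.
Enumerate nonzero differences d = a - a' with a > a' (then include -d):
Positive differences: {1, 2, 4, 5, 6, 7, 10, 11}
Full difference set: {0} ∪ (positive diffs) ∪ (negative diffs).
|A - A| = 1 + 2·8 = 17 (matches direct enumeration: 17).

|A - A| = 17


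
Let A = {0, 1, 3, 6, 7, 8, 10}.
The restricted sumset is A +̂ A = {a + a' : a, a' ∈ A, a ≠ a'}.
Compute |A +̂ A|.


Restricted sumset: A +̂ A = {a + a' : a ∈ A, a' ∈ A, a ≠ a'}.
Equivalently, take A + A and drop any sum 2a that is achievable ONLY as a + a for a ∈ A (i.e. sums representable only with equal summands).
Enumerate pairs (a, a') with a < a' (symmetric, so each unordered pair gives one sum; this covers all a ≠ a'):
  0 + 1 = 1
  0 + 3 = 3
  0 + 6 = 6
  0 + 7 = 7
  0 + 8 = 8
  0 + 10 = 10
  1 + 3 = 4
  1 + 6 = 7
  1 + 7 = 8
  1 + 8 = 9
  1 + 10 = 11
  3 + 6 = 9
  3 + 7 = 10
  3 + 8 = 11
  3 + 10 = 13
  6 + 7 = 13
  6 + 8 = 14
  6 + 10 = 16
  7 + 8 = 15
  7 + 10 = 17
  8 + 10 = 18
Collected distinct sums: {1, 3, 4, 6, 7, 8, 9, 10, 11, 13, 14, 15, 16, 17, 18}
|A +̂ A| = 15
(Reference bound: |A +̂ A| ≥ 2|A| - 3 for |A| ≥ 2, with |A| = 7 giving ≥ 11.)

|A +̂ A| = 15


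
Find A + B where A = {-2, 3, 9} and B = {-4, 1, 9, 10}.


A + B = {a + b : a ∈ A, b ∈ B}.
Enumerate all |A|·|B| = 3·4 = 12 pairs (a, b) and collect distinct sums.
a = -2: -2+-4=-6, -2+1=-1, -2+9=7, -2+10=8
a = 3: 3+-4=-1, 3+1=4, 3+9=12, 3+10=13
a = 9: 9+-4=5, 9+1=10, 9+9=18, 9+10=19
Collecting distinct sums: A + B = {-6, -1, 4, 5, 7, 8, 10, 12, 13, 18, 19}
|A + B| = 11

A + B = {-6, -1, 4, 5, 7, 8, 10, 12, 13, 18, 19}


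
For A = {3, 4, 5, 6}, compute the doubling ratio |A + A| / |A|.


|A| = 4.
Compute A + A by enumerating all 16 pairs.
A + A = {6, 7, 8, 9, 10, 11, 12}, so |A + A| = 7.
K = |A + A| / |A| = 7/4 (already in lowest terms) ≈ 1.7500.
Reference: AP of size 4 gives K = 7/4 ≈ 1.7500; a fully generic set of size 4 gives K ≈ 2.5000.

|A| = 4, |A + A| = 7, K = 7/4.


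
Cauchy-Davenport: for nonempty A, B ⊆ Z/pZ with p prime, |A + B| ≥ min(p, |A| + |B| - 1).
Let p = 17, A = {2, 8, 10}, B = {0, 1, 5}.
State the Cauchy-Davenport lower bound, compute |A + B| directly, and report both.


Cauchy-Davenport: |A + B| ≥ min(p, |A| + |B| - 1) for A, B nonempty in Z/pZ.
|A| = 3, |B| = 3, p = 17.
CD lower bound = min(17, 3 + 3 - 1) = min(17, 5) = 5.
Compute A + B mod 17 directly:
a = 2: 2+0=2, 2+1=3, 2+5=7
a = 8: 8+0=8, 8+1=9, 8+5=13
a = 10: 10+0=10, 10+1=11, 10+5=15
A + B = {2, 3, 7, 8, 9, 10, 11, 13, 15}, so |A + B| = 9.
Verify: 9 ≥ 5? Yes ✓.

CD lower bound = 5, actual |A + B| = 9.


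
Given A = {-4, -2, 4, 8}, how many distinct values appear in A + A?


A + A = {a + a' : a, a' ∈ A}; |A| = 4.
General bounds: 2|A| - 1 ≤ |A + A| ≤ |A|(|A|+1)/2, i.e. 7 ≤ |A + A| ≤ 10.
Lower bound 2|A|-1 is attained iff A is an arithmetic progression.
Enumerate sums a + a' for a ≤ a' (symmetric, so this suffices):
a = -4: -4+-4=-8, -4+-2=-6, -4+4=0, -4+8=4
a = -2: -2+-2=-4, -2+4=2, -2+8=6
a = 4: 4+4=8, 4+8=12
a = 8: 8+8=16
Distinct sums: {-8, -6, -4, 0, 2, 4, 6, 8, 12, 16}
|A + A| = 10

|A + A| = 10


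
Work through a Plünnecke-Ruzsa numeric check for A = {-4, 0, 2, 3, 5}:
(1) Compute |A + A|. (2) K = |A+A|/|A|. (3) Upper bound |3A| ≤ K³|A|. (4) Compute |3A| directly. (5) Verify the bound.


|A| = 5.
Step 1: Compute A + A by enumerating all 25 pairs.
A + A = {-8, -4, -2, -1, 0, 1, 2, 3, 4, 5, 6, 7, 8, 10}, so |A + A| = 14.
Step 2: Doubling constant K = |A + A|/|A| = 14/5 = 14/5 ≈ 2.8000.
Step 3: Plünnecke-Ruzsa gives |3A| ≤ K³·|A| = (2.8000)³ · 5 ≈ 109.7600.
Step 4: Compute 3A = A + A + A directly by enumerating all triples (a,b,c) ∈ A³; |3A| = 23.
Step 5: Check 23 ≤ 109.7600? Yes ✓.

K = 14/5, Plünnecke-Ruzsa bound K³|A| ≈ 109.7600, |3A| = 23, inequality holds.


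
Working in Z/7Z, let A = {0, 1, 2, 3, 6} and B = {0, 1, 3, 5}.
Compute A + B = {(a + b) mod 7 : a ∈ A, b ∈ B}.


Work in Z/7Z: reduce every sum a + b modulo 7.
Enumerate all 20 pairs:
a = 0: 0+0=0, 0+1=1, 0+3=3, 0+5=5
a = 1: 1+0=1, 1+1=2, 1+3=4, 1+5=6
a = 2: 2+0=2, 2+1=3, 2+3=5, 2+5=0
a = 3: 3+0=3, 3+1=4, 3+3=6, 3+5=1
a = 6: 6+0=6, 6+1=0, 6+3=2, 6+5=4
Distinct residues collected: {0, 1, 2, 3, 4, 5, 6}
|A + B| = 7 (out of 7 total residues).

A + B = {0, 1, 2, 3, 4, 5, 6}


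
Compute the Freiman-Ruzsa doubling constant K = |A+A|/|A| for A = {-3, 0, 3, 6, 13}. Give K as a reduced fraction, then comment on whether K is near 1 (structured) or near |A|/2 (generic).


|A| = 5.
Compute A + A by enumerating all 25 pairs.
A + A = {-6, -3, 0, 3, 6, 9, 10, 12, 13, 16, 19, 26}, so |A + A| = 12.
K = |A + A| / |A| = 12/5 (already in lowest terms) ≈ 2.4000.
Reference: AP of size 5 gives K = 9/5 ≈ 1.8000; a fully generic set of size 5 gives K ≈ 3.0000.

|A| = 5, |A + A| = 12, K = 12/5.


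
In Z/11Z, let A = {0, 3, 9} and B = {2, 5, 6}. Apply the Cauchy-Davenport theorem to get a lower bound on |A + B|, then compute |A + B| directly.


Cauchy-Davenport: |A + B| ≥ min(p, |A| + |B| - 1) for A, B nonempty in Z/pZ.
|A| = 3, |B| = 3, p = 11.
CD lower bound = min(11, 3 + 3 - 1) = min(11, 5) = 5.
Compute A + B mod 11 directly:
a = 0: 0+2=2, 0+5=5, 0+6=6
a = 3: 3+2=5, 3+5=8, 3+6=9
a = 9: 9+2=0, 9+5=3, 9+6=4
A + B = {0, 2, 3, 4, 5, 6, 8, 9}, so |A + B| = 8.
Verify: 8 ≥ 5? Yes ✓.

CD lower bound = 5, actual |A + B| = 8.


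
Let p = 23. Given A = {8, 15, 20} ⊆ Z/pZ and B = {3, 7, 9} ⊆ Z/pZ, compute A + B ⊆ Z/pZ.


Work in Z/23Z: reduce every sum a + b modulo 23.
Enumerate all 9 pairs:
a = 8: 8+3=11, 8+7=15, 8+9=17
a = 15: 15+3=18, 15+7=22, 15+9=1
a = 20: 20+3=0, 20+7=4, 20+9=6
Distinct residues collected: {0, 1, 4, 6, 11, 15, 17, 18, 22}
|A + B| = 9 (out of 23 total residues).

A + B = {0, 1, 4, 6, 11, 15, 17, 18, 22}


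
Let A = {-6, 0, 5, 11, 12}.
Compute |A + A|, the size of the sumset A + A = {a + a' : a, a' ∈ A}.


A + A = {a + a' : a, a' ∈ A}; |A| = 5.
General bounds: 2|A| - 1 ≤ |A + A| ≤ |A|(|A|+1)/2, i.e. 9 ≤ |A + A| ≤ 15.
Lower bound 2|A|-1 is attained iff A is an arithmetic progression.
Enumerate sums a + a' for a ≤ a' (symmetric, so this suffices):
a = -6: -6+-6=-12, -6+0=-6, -6+5=-1, -6+11=5, -6+12=6
a = 0: 0+0=0, 0+5=5, 0+11=11, 0+12=12
a = 5: 5+5=10, 5+11=16, 5+12=17
a = 11: 11+11=22, 11+12=23
a = 12: 12+12=24
Distinct sums: {-12, -6, -1, 0, 5, 6, 10, 11, 12, 16, 17, 22, 23, 24}
|A + A| = 14

|A + A| = 14


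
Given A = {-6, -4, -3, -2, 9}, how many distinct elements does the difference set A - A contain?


A - A = {a - a' : a, a' ∈ A}; |A| = 5.
Bounds: 2|A|-1 ≤ |A - A| ≤ |A|² - |A| + 1, i.e. 9 ≤ |A - A| ≤ 21.
Note: 0 ∈ A - A always (from a - a). The set is symmetric: if d ∈ A - A then -d ∈ A - A.
Enumerate nonzero differences d = a - a' with a > a' (then include -d):
Positive differences: {1, 2, 3, 4, 11, 12, 13, 15}
Full difference set: {0} ∪ (positive diffs) ∪ (negative diffs).
|A - A| = 1 + 2·8 = 17 (matches direct enumeration: 17).

|A - A| = 17


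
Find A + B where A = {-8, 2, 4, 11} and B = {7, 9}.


A + B = {a + b : a ∈ A, b ∈ B}.
Enumerate all |A|·|B| = 4·2 = 8 pairs (a, b) and collect distinct sums.
a = -8: -8+7=-1, -8+9=1
a = 2: 2+7=9, 2+9=11
a = 4: 4+7=11, 4+9=13
a = 11: 11+7=18, 11+9=20
Collecting distinct sums: A + B = {-1, 1, 9, 11, 13, 18, 20}
|A + B| = 7

A + B = {-1, 1, 9, 11, 13, 18, 20}


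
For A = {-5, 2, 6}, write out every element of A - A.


A - A = {a - a' : a, a' ∈ A}.
Compute a - a' for each ordered pair (a, a'):
a = -5: -5--5=0, -5-2=-7, -5-6=-11
a = 2: 2--5=7, 2-2=0, 2-6=-4
a = 6: 6--5=11, 6-2=4, 6-6=0
Collecting distinct values (and noting 0 appears from a-a):
A - A = {-11, -7, -4, 0, 4, 7, 11}
|A - A| = 7

A - A = {-11, -7, -4, 0, 4, 7, 11}


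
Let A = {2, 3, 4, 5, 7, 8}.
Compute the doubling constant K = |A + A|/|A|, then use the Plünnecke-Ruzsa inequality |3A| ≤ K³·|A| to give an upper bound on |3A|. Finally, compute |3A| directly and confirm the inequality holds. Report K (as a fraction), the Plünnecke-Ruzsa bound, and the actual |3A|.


|A| = 6.
Step 1: Compute A + A by enumerating all 36 pairs.
A + A = {4, 5, 6, 7, 8, 9, 10, 11, 12, 13, 14, 15, 16}, so |A + A| = 13.
Step 2: Doubling constant K = |A + A|/|A| = 13/6 = 13/6 ≈ 2.1667.
Step 3: Plünnecke-Ruzsa gives |3A| ≤ K³·|A| = (2.1667)³ · 6 ≈ 61.0278.
Step 4: Compute 3A = A + A + A directly by enumerating all triples (a,b,c) ∈ A³; |3A| = 19.
Step 5: Check 19 ≤ 61.0278? Yes ✓.

K = 13/6, Plünnecke-Ruzsa bound K³|A| ≈ 61.0278, |3A| = 19, inequality holds.


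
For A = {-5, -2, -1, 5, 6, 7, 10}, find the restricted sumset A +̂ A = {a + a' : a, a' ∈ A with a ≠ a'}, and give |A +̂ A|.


Restricted sumset: A +̂ A = {a + a' : a ∈ A, a' ∈ A, a ≠ a'}.
Equivalently, take A + A and drop any sum 2a that is achievable ONLY as a + a for a ∈ A (i.e. sums representable only with equal summands).
Enumerate pairs (a, a') with a < a' (symmetric, so each unordered pair gives one sum; this covers all a ≠ a'):
  -5 + -2 = -7
  -5 + -1 = -6
  -5 + 5 = 0
  -5 + 6 = 1
  -5 + 7 = 2
  -5 + 10 = 5
  -2 + -1 = -3
  -2 + 5 = 3
  -2 + 6 = 4
  -2 + 7 = 5
  -2 + 10 = 8
  -1 + 5 = 4
  -1 + 6 = 5
  -1 + 7 = 6
  -1 + 10 = 9
  5 + 6 = 11
  5 + 7 = 12
  5 + 10 = 15
  6 + 7 = 13
  6 + 10 = 16
  7 + 10 = 17
Collected distinct sums: {-7, -6, -3, 0, 1, 2, 3, 4, 5, 6, 8, 9, 11, 12, 13, 15, 16, 17}
|A +̂ A| = 18
(Reference bound: |A +̂ A| ≥ 2|A| - 3 for |A| ≥ 2, with |A| = 7 giving ≥ 11.)

|A +̂ A| = 18


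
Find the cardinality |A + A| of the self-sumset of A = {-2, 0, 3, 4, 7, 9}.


A + A = {a + a' : a, a' ∈ A}; |A| = 6.
General bounds: 2|A| - 1 ≤ |A + A| ≤ |A|(|A|+1)/2, i.e. 11 ≤ |A + A| ≤ 21.
Lower bound 2|A|-1 is attained iff A is an arithmetic progression.
Enumerate sums a + a' for a ≤ a' (symmetric, so this suffices):
a = -2: -2+-2=-4, -2+0=-2, -2+3=1, -2+4=2, -2+7=5, -2+9=7
a = 0: 0+0=0, 0+3=3, 0+4=4, 0+7=7, 0+9=9
a = 3: 3+3=6, 3+4=7, 3+7=10, 3+9=12
a = 4: 4+4=8, 4+7=11, 4+9=13
a = 7: 7+7=14, 7+9=16
a = 9: 9+9=18
Distinct sums: {-4, -2, 0, 1, 2, 3, 4, 5, 6, 7, 8, 9, 10, 11, 12, 13, 14, 16, 18}
|A + A| = 19

|A + A| = 19


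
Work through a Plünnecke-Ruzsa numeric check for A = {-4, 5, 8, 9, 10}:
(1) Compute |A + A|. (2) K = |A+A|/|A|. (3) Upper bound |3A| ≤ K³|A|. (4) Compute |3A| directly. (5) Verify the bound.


|A| = 5.
Step 1: Compute A + A by enumerating all 25 pairs.
A + A = {-8, 1, 4, 5, 6, 10, 13, 14, 15, 16, 17, 18, 19, 20}, so |A + A| = 14.
Step 2: Doubling constant K = |A + A|/|A| = 14/5 = 14/5 ≈ 2.8000.
Step 3: Plünnecke-Ruzsa gives |3A| ≤ K³·|A| = (2.8000)³ · 5 ≈ 109.7600.
Step 4: Compute 3A = A + A + A directly by enumerating all triples (a,b,c) ∈ A³; |3A| = 27.
Step 5: Check 27 ≤ 109.7600? Yes ✓.

K = 14/5, Plünnecke-Ruzsa bound K³|A| ≈ 109.7600, |3A| = 27, inequality holds.


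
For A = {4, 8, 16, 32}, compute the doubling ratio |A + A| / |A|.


|A| = 4.
Compute A + A by enumerating all 16 pairs.
A + A = {8, 12, 16, 20, 24, 32, 36, 40, 48, 64}, so |A + A| = 10.
K = |A + A| / |A| = 10/4 = 5/2 ≈ 2.5000.
Reference: AP of size 4 gives K = 7/4 ≈ 1.7500; a fully generic set of size 4 gives K ≈ 2.5000.

|A| = 4, |A + A| = 10, K = 10/4 = 5/2.


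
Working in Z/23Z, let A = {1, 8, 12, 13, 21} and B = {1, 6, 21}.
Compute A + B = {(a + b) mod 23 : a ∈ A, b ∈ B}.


Work in Z/23Z: reduce every sum a + b modulo 23.
Enumerate all 15 pairs:
a = 1: 1+1=2, 1+6=7, 1+21=22
a = 8: 8+1=9, 8+6=14, 8+21=6
a = 12: 12+1=13, 12+6=18, 12+21=10
a = 13: 13+1=14, 13+6=19, 13+21=11
a = 21: 21+1=22, 21+6=4, 21+21=19
Distinct residues collected: {2, 4, 6, 7, 9, 10, 11, 13, 14, 18, 19, 22}
|A + B| = 12 (out of 23 total residues).

A + B = {2, 4, 6, 7, 9, 10, 11, 13, 14, 18, 19, 22}


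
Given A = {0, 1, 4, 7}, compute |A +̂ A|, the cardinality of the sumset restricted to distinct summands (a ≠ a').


Restricted sumset: A +̂ A = {a + a' : a ∈ A, a' ∈ A, a ≠ a'}.
Equivalently, take A + A and drop any sum 2a that is achievable ONLY as a + a for a ∈ A (i.e. sums representable only with equal summands).
Enumerate pairs (a, a') with a < a' (symmetric, so each unordered pair gives one sum; this covers all a ≠ a'):
  0 + 1 = 1
  0 + 4 = 4
  0 + 7 = 7
  1 + 4 = 5
  1 + 7 = 8
  4 + 7 = 11
Collected distinct sums: {1, 4, 5, 7, 8, 11}
|A +̂ A| = 6
(Reference bound: |A +̂ A| ≥ 2|A| - 3 for |A| ≥ 2, with |A| = 4 giving ≥ 5.)

|A +̂ A| = 6


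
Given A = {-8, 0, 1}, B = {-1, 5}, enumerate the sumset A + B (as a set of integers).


A + B = {a + b : a ∈ A, b ∈ B}.
Enumerate all |A|·|B| = 3·2 = 6 pairs (a, b) and collect distinct sums.
a = -8: -8+-1=-9, -8+5=-3
a = 0: 0+-1=-1, 0+5=5
a = 1: 1+-1=0, 1+5=6
Collecting distinct sums: A + B = {-9, -3, -1, 0, 5, 6}
|A + B| = 6

A + B = {-9, -3, -1, 0, 5, 6}


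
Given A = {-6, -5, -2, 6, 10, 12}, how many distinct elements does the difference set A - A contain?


A - A = {a - a' : a, a' ∈ A}; |A| = 6.
Bounds: 2|A|-1 ≤ |A - A| ≤ |A|² - |A| + 1, i.e. 11 ≤ |A - A| ≤ 31.
Note: 0 ∈ A - A always (from a - a). The set is symmetric: if d ∈ A - A then -d ∈ A - A.
Enumerate nonzero differences d = a - a' with a > a' (then include -d):
Positive differences: {1, 2, 3, 4, 6, 8, 11, 12, 14, 15, 16, 17, 18}
Full difference set: {0} ∪ (positive diffs) ∪ (negative diffs).
|A - A| = 1 + 2·13 = 27 (matches direct enumeration: 27).

|A - A| = 27


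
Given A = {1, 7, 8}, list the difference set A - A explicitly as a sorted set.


A - A = {a - a' : a, a' ∈ A}.
Compute a - a' for each ordered pair (a, a'):
a = 1: 1-1=0, 1-7=-6, 1-8=-7
a = 7: 7-1=6, 7-7=0, 7-8=-1
a = 8: 8-1=7, 8-7=1, 8-8=0
Collecting distinct values (and noting 0 appears from a-a):
A - A = {-7, -6, -1, 0, 1, 6, 7}
|A - A| = 7

A - A = {-7, -6, -1, 0, 1, 6, 7}


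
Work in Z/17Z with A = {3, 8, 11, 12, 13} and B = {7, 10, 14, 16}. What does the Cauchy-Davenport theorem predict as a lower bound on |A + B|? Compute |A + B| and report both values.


Cauchy-Davenport: |A + B| ≥ min(p, |A| + |B| - 1) for A, B nonempty in Z/pZ.
|A| = 5, |B| = 4, p = 17.
CD lower bound = min(17, 5 + 4 - 1) = min(17, 8) = 8.
Compute A + B mod 17 directly:
a = 3: 3+7=10, 3+10=13, 3+14=0, 3+16=2
a = 8: 8+7=15, 8+10=1, 8+14=5, 8+16=7
a = 11: 11+7=1, 11+10=4, 11+14=8, 11+16=10
a = 12: 12+7=2, 12+10=5, 12+14=9, 12+16=11
a = 13: 13+7=3, 13+10=6, 13+14=10, 13+16=12
A + B = {0, 1, 2, 3, 4, 5, 6, 7, 8, 9, 10, 11, 12, 13, 15}, so |A + B| = 15.
Verify: 15 ≥ 8? Yes ✓.

CD lower bound = 8, actual |A + B| = 15.


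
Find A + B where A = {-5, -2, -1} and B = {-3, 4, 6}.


A + B = {a + b : a ∈ A, b ∈ B}.
Enumerate all |A|·|B| = 3·3 = 9 pairs (a, b) and collect distinct sums.
a = -5: -5+-3=-8, -5+4=-1, -5+6=1
a = -2: -2+-3=-5, -2+4=2, -2+6=4
a = -1: -1+-3=-4, -1+4=3, -1+6=5
Collecting distinct sums: A + B = {-8, -5, -4, -1, 1, 2, 3, 4, 5}
|A + B| = 9

A + B = {-8, -5, -4, -1, 1, 2, 3, 4, 5}


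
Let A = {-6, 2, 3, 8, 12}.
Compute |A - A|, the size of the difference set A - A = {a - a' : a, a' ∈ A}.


A - A = {a - a' : a, a' ∈ A}; |A| = 5.
Bounds: 2|A|-1 ≤ |A - A| ≤ |A|² - |A| + 1, i.e. 9 ≤ |A - A| ≤ 21.
Note: 0 ∈ A - A always (from a - a). The set is symmetric: if d ∈ A - A then -d ∈ A - A.
Enumerate nonzero differences d = a - a' with a > a' (then include -d):
Positive differences: {1, 4, 5, 6, 8, 9, 10, 14, 18}
Full difference set: {0} ∪ (positive diffs) ∪ (negative diffs).
|A - A| = 1 + 2·9 = 19 (matches direct enumeration: 19).

|A - A| = 19


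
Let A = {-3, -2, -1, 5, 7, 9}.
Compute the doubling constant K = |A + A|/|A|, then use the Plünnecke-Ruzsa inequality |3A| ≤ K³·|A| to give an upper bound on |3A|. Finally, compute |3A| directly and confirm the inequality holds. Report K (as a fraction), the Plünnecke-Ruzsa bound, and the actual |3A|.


|A| = 6.
Step 1: Compute A + A by enumerating all 36 pairs.
A + A = {-6, -5, -4, -3, -2, 2, 3, 4, 5, 6, 7, 8, 10, 12, 14, 16, 18}, so |A + A| = 17.
Step 2: Doubling constant K = |A + A|/|A| = 17/6 = 17/6 ≈ 2.8333.
Step 3: Plünnecke-Ruzsa gives |3A| ≤ K³·|A| = (2.8333)³ · 6 ≈ 136.4722.
Step 4: Compute 3A = A + A + A directly by enumerating all triples (a,b,c) ∈ A³; |3A| = 31.
Step 5: Check 31 ≤ 136.4722? Yes ✓.

K = 17/6, Plünnecke-Ruzsa bound K³|A| ≈ 136.4722, |3A| = 31, inequality holds.


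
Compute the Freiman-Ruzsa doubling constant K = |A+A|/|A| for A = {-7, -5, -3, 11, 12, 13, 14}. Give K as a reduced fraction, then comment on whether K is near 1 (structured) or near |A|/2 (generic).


|A| = 7.
Compute A + A by enumerating all 49 pairs.
A + A = {-14, -12, -10, -8, -6, 4, 5, 6, 7, 8, 9, 10, 11, 22, 23, 24, 25, 26, 27, 28}, so |A + A| = 20.
K = |A + A| / |A| = 20/7 (already in lowest terms) ≈ 2.8571.
Reference: AP of size 7 gives K = 13/7 ≈ 1.8571; a fully generic set of size 7 gives K ≈ 4.0000.

|A| = 7, |A + A| = 20, K = 20/7.


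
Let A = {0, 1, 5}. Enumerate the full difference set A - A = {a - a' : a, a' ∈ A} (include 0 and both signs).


A - A = {a - a' : a, a' ∈ A}.
Compute a - a' for each ordered pair (a, a'):
a = 0: 0-0=0, 0-1=-1, 0-5=-5
a = 1: 1-0=1, 1-1=0, 1-5=-4
a = 5: 5-0=5, 5-1=4, 5-5=0
Collecting distinct values (and noting 0 appears from a-a):
A - A = {-5, -4, -1, 0, 1, 4, 5}
|A - A| = 7

A - A = {-5, -4, -1, 0, 1, 4, 5}


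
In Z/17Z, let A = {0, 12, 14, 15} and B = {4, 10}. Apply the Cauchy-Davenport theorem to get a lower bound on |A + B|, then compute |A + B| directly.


Cauchy-Davenport: |A + B| ≥ min(p, |A| + |B| - 1) for A, B nonempty in Z/pZ.
|A| = 4, |B| = 2, p = 17.
CD lower bound = min(17, 4 + 2 - 1) = min(17, 5) = 5.
Compute A + B mod 17 directly:
a = 0: 0+4=4, 0+10=10
a = 12: 12+4=16, 12+10=5
a = 14: 14+4=1, 14+10=7
a = 15: 15+4=2, 15+10=8
A + B = {1, 2, 4, 5, 7, 8, 10, 16}, so |A + B| = 8.
Verify: 8 ≥ 5? Yes ✓.

CD lower bound = 5, actual |A + B| = 8.


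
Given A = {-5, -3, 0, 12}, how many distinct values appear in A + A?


A + A = {a + a' : a, a' ∈ A}; |A| = 4.
General bounds: 2|A| - 1 ≤ |A + A| ≤ |A|(|A|+1)/2, i.e. 7 ≤ |A + A| ≤ 10.
Lower bound 2|A|-1 is attained iff A is an arithmetic progression.
Enumerate sums a + a' for a ≤ a' (symmetric, so this suffices):
a = -5: -5+-5=-10, -5+-3=-8, -5+0=-5, -5+12=7
a = -3: -3+-3=-6, -3+0=-3, -3+12=9
a = 0: 0+0=0, 0+12=12
a = 12: 12+12=24
Distinct sums: {-10, -8, -6, -5, -3, 0, 7, 9, 12, 24}
|A + A| = 10

|A + A| = 10


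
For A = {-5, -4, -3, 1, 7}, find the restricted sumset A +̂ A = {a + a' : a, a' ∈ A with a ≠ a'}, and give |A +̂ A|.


Restricted sumset: A +̂ A = {a + a' : a ∈ A, a' ∈ A, a ≠ a'}.
Equivalently, take A + A and drop any sum 2a that is achievable ONLY as a + a for a ∈ A (i.e. sums representable only with equal summands).
Enumerate pairs (a, a') with a < a' (symmetric, so each unordered pair gives one sum; this covers all a ≠ a'):
  -5 + -4 = -9
  -5 + -3 = -8
  -5 + 1 = -4
  -5 + 7 = 2
  -4 + -3 = -7
  -4 + 1 = -3
  -4 + 7 = 3
  -3 + 1 = -2
  -3 + 7 = 4
  1 + 7 = 8
Collected distinct sums: {-9, -8, -7, -4, -3, -2, 2, 3, 4, 8}
|A +̂ A| = 10
(Reference bound: |A +̂ A| ≥ 2|A| - 3 for |A| ≥ 2, with |A| = 5 giving ≥ 7.)

|A +̂ A| = 10


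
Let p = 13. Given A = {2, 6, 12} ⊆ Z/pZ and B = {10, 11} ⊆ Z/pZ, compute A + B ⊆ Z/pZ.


Work in Z/13Z: reduce every sum a + b modulo 13.
Enumerate all 6 pairs:
a = 2: 2+10=12, 2+11=0
a = 6: 6+10=3, 6+11=4
a = 12: 12+10=9, 12+11=10
Distinct residues collected: {0, 3, 4, 9, 10, 12}
|A + B| = 6 (out of 13 total residues).

A + B = {0, 3, 4, 9, 10, 12}


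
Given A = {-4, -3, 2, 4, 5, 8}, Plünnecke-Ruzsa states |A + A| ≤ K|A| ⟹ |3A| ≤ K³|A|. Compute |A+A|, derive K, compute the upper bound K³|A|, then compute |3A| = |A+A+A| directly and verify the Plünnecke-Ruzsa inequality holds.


|A| = 6.
Step 1: Compute A + A by enumerating all 36 pairs.
A + A = {-8, -7, -6, -2, -1, 0, 1, 2, 4, 5, 6, 7, 8, 9, 10, 12, 13, 16}, so |A + A| = 18.
Step 2: Doubling constant K = |A + A|/|A| = 18/6 = 18/6 ≈ 3.0000.
Step 3: Plünnecke-Ruzsa gives |3A| ≤ K³·|A| = (3.0000)³ · 6 ≈ 162.0000.
Step 4: Compute 3A = A + A + A directly by enumerating all triples (a,b,c) ∈ A³; |3A| = 32.
Step 5: Check 32 ≤ 162.0000? Yes ✓.

K = 18/6, Plünnecke-Ruzsa bound K³|A| ≈ 162.0000, |3A| = 32, inequality holds.


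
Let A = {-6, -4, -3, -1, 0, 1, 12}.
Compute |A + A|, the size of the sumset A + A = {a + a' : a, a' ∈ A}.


A + A = {a + a' : a, a' ∈ A}; |A| = 7.
General bounds: 2|A| - 1 ≤ |A + A| ≤ |A|(|A|+1)/2, i.e. 13 ≤ |A + A| ≤ 28.
Lower bound 2|A|-1 is attained iff A is an arithmetic progression.
Enumerate sums a + a' for a ≤ a' (symmetric, so this suffices):
a = -6: -6+-6=-12, -6+-4=-10, -6+-3=-9, -6+-1=-7, -6+0=-6, -6+1=-5, -6+12=6
a = -4: -4+-4=-8, -4+-3=-7, -4+-1=-5, -4+0=-4, -4+1=-3, -4+12=8
a = -3: -3+-3=-6, -3+-1=-4, -3+0=-3, -3+1=-2, -3+12=9
a = -1: -1+-1=-2, -1+0=-1, -1+1=0, -1+12=11
a = 0: 0+0=0, 0+1=1, 0+12=12
a = 1: 1+1=2, 1+12=13
a = 12: 12+12=24
Distinct sums: {-12, -10, -9, -8, -7, -6, -5, -4, -3, -2, -1, 0, 1, 2, 6, 8, 9, 11, 12, 13, 24}
|A + A| = 21

|A + A| = 21


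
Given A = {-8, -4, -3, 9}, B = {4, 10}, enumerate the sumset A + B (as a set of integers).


A + B = {a + b : a ∈ A, b ∈ B}.
Enumerate all |A|·|B| = 4·2 = 8 pairs (a, b) and collect distinct sums.
a = -8: -8+4=-4, -8+10=2
a = -4: -4+4=0, -4+10=6
a = -3: -3+4=1, -3+10=7
a = 9: 9+4=13, 9+10=19
Collecting distinct sums: A + B = {-4, 0, 1, 2, 6, 7, 13, 19}
|A + B| = 8

A + B = {-4, 0, 1, 2, 6, 7, 13, 19}


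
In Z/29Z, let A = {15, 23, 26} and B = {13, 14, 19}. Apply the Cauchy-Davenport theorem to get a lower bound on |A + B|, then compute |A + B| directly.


Cauchy-Davenport: |A + B| ≥ min(p, |A| + |B| - 1) for A, B nonempty in Z/pZ.
|A| = 3, |B| = 3, p = 29.
CD lower bound = min(29, 3 + 3 - 1) = min(29, 5) = 5.
Compute A + B mod 29 directly:
a = 15: 15+13=28, 15+14=0, 15+19=5
a = 23: 23+13=7, 23+14=8, 23+19=13
a = 26: 26+13=10, 26+14=11, 26+19=16
A + B = {0, 5, 7, 8, 10, 11, 13, 16, 28}, so |A + B| = 9.
Verify: 9 ≥ 5? Yes ✓.

CD lower bound = 5, actual |A + B| = 9.


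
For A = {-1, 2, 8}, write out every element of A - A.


A - A = {a - a' : a, a' ∈ A}.
Compute a - a' for each ordered pair (a, a'):
a = -1: -1--1=0, -1-2=-3, -1-8=-9
a = 2: 2--1=3, 2-2=0, 2-8=-6
a = 8: 8--1=9, 8-2=6, 8-8=0
Collecting distinct values (and noting 0 appears from a-a):
A - A = {-9, -6, -3, 0, 3, 6, 9}
|A - A| = 7

A - A = {-9, -6, -3, 0, 3, 6, 9}


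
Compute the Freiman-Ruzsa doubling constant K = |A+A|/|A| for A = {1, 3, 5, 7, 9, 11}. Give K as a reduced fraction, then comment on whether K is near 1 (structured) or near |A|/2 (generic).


|A| = 6.
Compute A + A by enumerating all 36 pairs.
A + A = {2, 4, 6, 8, 10, 12, 14, 16, 18, 20, 22}, so |A + A| = 11.
K = |A + A| / |A| = 11/6 (already in lowest terms) ≈ 1.8333.
Reference: AP of size 6 gives K = 11/6 ≈ 1.8333; a fully generic set of size 6 gives K ≈ 3.5000.

|A| = 6, |A + A| = 11, K = 11/6.


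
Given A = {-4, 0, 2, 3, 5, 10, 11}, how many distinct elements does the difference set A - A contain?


A - A = {a - a' : a, a' ∈ A}; |A| = 7.
Bounds: 2|A|-1 ≤ |A - A| ≤ |A|² - |A| + 1, i.e. 13 ≤ |A - A| ≤ 43.
Note: 0 ∈ A - A always (from a - a). The set is symmetric: if d ∈ A - A then -d ∈ A - A.
Enumerate nonzero differences d = a - a' with a > a' (then include -d):
Positive differences: {1, 2, 3, 4, 5, 6, 7, 8, 9, 10, 11, 14, 15}
Full difference set: {0} ∪ (positive diffs) ∪ (negative diffs).
|A - A| = 1 + 2·13 = 27 (matches direct enumeration: 27).

|A - A| = 27


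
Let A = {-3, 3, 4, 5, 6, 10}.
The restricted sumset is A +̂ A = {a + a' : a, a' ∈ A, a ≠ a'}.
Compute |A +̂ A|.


Restricted sumset: A +̂ A = {a + a' : a ∈ A, a' ∈ A, a ≠ a'}.
Equivalently, take A + A and drop any sum 2a that is achievable ONLY as a + a for a ∈ A (i.e. sums representable only with equal summands).
Enumerate pairs (a, a') with a < a' (symmetric, so each unordered pair gives one sum; this covers all a ≠ a'):
  -3 + 3 = 0
  -3 + 4 = 1
  -3 + 5 = 2
  -3 + 6 = 3
  -3 + 10 = 7
  3 + 4 = 7
  3 + 5 = 8
  3 + 6 = 9
  3 + 10 = 13
  4 + 5 = 9
  4 + 6 = 10
  4 + 10 = 14
  5 + 6 = 11
  5 + 10 = 15
  6 + 10 = 16
Collected distinct sums: {0, 1, 2, 3, 7, 8, 9, 10, 11, 13, 14, 15, 16}
|A +̂ A| = 13
(Reference bound: |A +̂ A| ≥ 2|A| - 3 for |A| ≥ 2, with |A| = 6 giving ≥ 9.)

|A +̂ A| = 13


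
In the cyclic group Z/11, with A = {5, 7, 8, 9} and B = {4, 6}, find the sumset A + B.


Work in Z/11Z: reduce every sum a + b modulo 11.
Enumerate all 8 pairs:
a = 5: 5+4=9, 5+6=0
a = 7: 7+4=0, 7+6=2
a = 8: 8+4=1, 8+6=3
a = 9: 9+4=2, 9+6=4
Distinct residues collected: {0, 1, 2, 3, 4, 9}
|A + B| = 6 (out of 11 total residues).

A + B = {0, 1, 2, 3, 4, 9}


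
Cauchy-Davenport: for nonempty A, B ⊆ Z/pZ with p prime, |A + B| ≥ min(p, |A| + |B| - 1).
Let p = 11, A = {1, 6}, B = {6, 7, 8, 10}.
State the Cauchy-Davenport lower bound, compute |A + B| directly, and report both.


Cauchy-Davenport: |A + B| ≥ min(p, |A| + |B| - 1) for A, B nonempty in Z/pZ.
|A| = 2, |B| = 4, p = 11.
CD lower bound = min(11, 2 + 4 - 1) = min(11, 5) = 5.
Compute A + B mod 11 directly:
a = 1: 1+6=7, 1+7=8, 1+8=9, 1+10=0
a = 6: 6+6=1, 6+7=2, 6+8=3, 6+10=5
A + B = {0, 1, 2, 3, 5, 7, 8, 9}, so |A + B| = 8.
Verify: 8 ≥ 5? Yes ✓.

CD lower bound = 5, actual |A + B| = 8.


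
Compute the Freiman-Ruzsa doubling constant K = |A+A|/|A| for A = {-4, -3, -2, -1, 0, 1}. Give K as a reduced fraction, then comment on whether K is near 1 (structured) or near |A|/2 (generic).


|A| = 6.
Compute A + A by enumerating all 36 pairs.
A + A = {-8, -7, -6, -5, -4, -3, -2, -1, 0, 1, 2}, so |A + A| = 11.
K = |A + A| / |A| = 11/6 (already in lowest terms) ≈ 1.8333.
Reference: AP of size 6 gives K = 11/6 ≈ 1.8333; a fully generic set of size 6 gives K ≈ 3.5000.

|A| = 6, |A + A| = 11, K = 11/6.


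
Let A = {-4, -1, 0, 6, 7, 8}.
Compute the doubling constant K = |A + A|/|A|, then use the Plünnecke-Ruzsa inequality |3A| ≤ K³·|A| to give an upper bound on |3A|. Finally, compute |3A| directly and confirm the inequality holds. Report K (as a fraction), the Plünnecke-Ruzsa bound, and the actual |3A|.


|A| = 6.
Step 1: Compute A + A by enumerating all 36 pairs.
A + A = {-8, -5, -4, -2, -1, 0, 2, 3, 4, 5, 6, 7, 8, 12, 13, 14, 15, 16}, so |A + A| = 18.
Step 2: Doubling constant K = |A + A|/|A| = 18/6 = 18/6 ≈ 3.0000.
Step 3: Plünnecke-Ruzsa gives |3A| ≤ K³·|A| = (3.0000)³ · 6 ≈ 162.0000.
Step 4: Compute 3A = A + A + A directly by enumerating all triples (a,b,c) ∈ A³; |3A| = 33.
Step 5: Check 33 ≤ 162.0000? Yes ✓.

K = 18/6, Plünnecke-Ruzsa bound K³|A| ≈ 162.0000, |3A| = 33, inequality holds.


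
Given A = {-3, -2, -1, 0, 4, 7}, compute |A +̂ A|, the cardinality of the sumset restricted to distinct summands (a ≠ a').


Restricted sumset: A +̂ A = {a + a' : a ∈ A, a' ∈ A, a ≠ a'}.
Equivalently, take A + A and drop any sum 2a that is achievable ONLY as a + a for a ∈ A (i.e. sums representable only with equal summands).
Enumerate pairs (a, a') with a < a' (symmetric, so each unordered pair gives one sum; this covers all a ≠ a'):
  -3 + -2 = -5
  -3 + -1 = -4
  -3 + 0 = -3
  -3 + 4 = 1
  -3 + 7 = 4
  -2 + -1 = -3
  -2 + 0 = -2
  -2 + 4 = 2
  -2 + 7 = 5
  -1 + 0 = -1
  -1 + 4 = 3
  -1 + 7 = 6
  0 + 4 = 4
  0 + 7 = 7
  4 + 7 = 11
Collected distinct sums: {-5, -4, -3, -2, -1, 1, 2, 3, 4, 5, 6, 7, 11}
|A +̂ A| = 13
(Reference bound: |A +̂ A| ≥ 2|A| - 3 for |A| ≥ 2, with |A| = 6 giving ≥ 9.)

|A +̂ A| = 13


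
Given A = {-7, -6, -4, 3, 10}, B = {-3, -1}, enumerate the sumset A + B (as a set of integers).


A + B = {a + b : a ∈ A, b ∈ B}.
Enumerate all |A|·|B| = 5·2 = 10 pairs (a, b) and collect distinct sums.
a = -7: -7+-3=-10, -7+-1=-8
a = -6: -6+-3=-9, -6+-1=-7
a = -4: -4+-3=-7, -4+-1=-5
a = 3: 3+-3=0, 3+-1=2
a = 10: 10+-3=7, 10+-1=9
Collecting distinct sums: A + B = {-10, -9, -8, -7, -5, 0, 2, 7, 9}
|A + B| = 9

A + B = {-10, -9, -8, -7, -5, 0, 2, 7, 9}
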